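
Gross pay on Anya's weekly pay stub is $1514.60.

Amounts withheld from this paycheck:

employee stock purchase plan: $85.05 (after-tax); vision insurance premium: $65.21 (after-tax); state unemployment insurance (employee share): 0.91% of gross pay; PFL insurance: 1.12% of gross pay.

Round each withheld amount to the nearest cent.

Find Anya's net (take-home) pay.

$1333.60

State unemployment insurance (employee share): $1514.60 × 0.0091 = $13.78
PFL insurance: $1514.60 × 0.0112 = $16.96
Vision insurance premium: $65.21
Employee stock purchase plan: $85.05
Total deductions = $13.78 + $16.96 + $65.21 + $85.05 = $181.00
Net pay = $1514.60 − $181.00 = $1333.60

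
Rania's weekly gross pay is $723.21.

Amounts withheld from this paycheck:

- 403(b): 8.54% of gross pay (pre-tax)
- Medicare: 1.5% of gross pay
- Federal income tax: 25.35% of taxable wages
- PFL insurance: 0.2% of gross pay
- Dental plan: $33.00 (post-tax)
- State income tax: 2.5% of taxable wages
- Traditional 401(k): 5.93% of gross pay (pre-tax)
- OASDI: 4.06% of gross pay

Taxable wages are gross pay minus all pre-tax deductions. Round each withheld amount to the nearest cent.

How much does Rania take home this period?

403(b): $723.21 × 0.0854 = $61.76
Traditional 401(k): $723.21 × 0.0593 = $42.89
Pre-tax total = $61.76 + $42.89 = $104.65
Taxable wages = $723.21 − $104.65 = $618.56
State income tax: $618.56 × 0.025 = $15.46
Federal income tax: $618.56 × 0.2535 = $156.80
Medicare: $723.21 × 0.015 = $10.85
OASDI: $723.21 × 0.0406 = $29.36
PFL insurance: $723.21 × 0.002 = $1.45
Dental plan: $33.00
Total deductions = $61.76 + $42.89 + $15.46 + $156.80 + $10.85 + $29.36 + $1.45 + $33.00 = $351.57
Net pay = $723.21 − $351.57 = $371.64

$371.64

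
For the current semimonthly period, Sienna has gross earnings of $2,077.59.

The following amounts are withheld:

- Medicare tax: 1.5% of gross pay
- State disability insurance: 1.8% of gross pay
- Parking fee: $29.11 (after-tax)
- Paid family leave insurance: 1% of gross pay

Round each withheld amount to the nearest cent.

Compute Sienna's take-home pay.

State disability insurance: $2,077.59 × 0.018 = $37.40
Paid family leave insurance: $2,077.59 × 0.01 = $20.78
Medicare tax: $2,077.59 × 0.015 = $31.16
Parking fee: $29.11
Total deductions = $37.40 + $20.78 + $31.16 + $29.11 = $118.45
Net pay = $2,077.59 − $118.45 = $1,959.14

$1,959.14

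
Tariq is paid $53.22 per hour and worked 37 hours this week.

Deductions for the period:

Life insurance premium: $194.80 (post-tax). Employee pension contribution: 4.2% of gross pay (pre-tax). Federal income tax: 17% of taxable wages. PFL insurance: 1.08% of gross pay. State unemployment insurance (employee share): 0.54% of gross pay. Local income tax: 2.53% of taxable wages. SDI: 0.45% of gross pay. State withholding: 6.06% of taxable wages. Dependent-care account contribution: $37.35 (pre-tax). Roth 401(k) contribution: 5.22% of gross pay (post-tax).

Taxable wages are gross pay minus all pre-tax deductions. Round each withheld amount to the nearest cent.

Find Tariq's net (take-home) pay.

Gross pay: 37 × $53.22 = $1969.14
Dependent-care account contribution: $37.35
Employee pension contribution: $1969.14 × 0.042 = $82.70
Pre-tax total = $37.35 + $82.70 = $120.05
Taxable wages = $1969.14 − $120.05 = $1849.09
Federal income tax: $1849.09 × 0.17 = $314.35
Local income tax: $1849.09 × 0.0253 = $46.78
State withholding: $1849.09 × 0.0606 = $112.05
PFL insurance: $1969.14 × 0.0108 = $21.27
SDI: $1969.14 × 0.0045 = $8.86
State unemployment insurance (employee share): $1969.14 × 0.0054 = $10.63
Roth 401(k) contribution: $1969.14 × 0.0522 = $102.79
Life insurance premium: $194.80
Total deductions = $37.35 + $82.70 + $314.35 + $46.78 + $112.05 + $21.27 + $8.86 + $10.63 + $102.79 + $194.80 = $931.58
Net pay = $1969.14 − $931.58 = $1037.56

$1037.56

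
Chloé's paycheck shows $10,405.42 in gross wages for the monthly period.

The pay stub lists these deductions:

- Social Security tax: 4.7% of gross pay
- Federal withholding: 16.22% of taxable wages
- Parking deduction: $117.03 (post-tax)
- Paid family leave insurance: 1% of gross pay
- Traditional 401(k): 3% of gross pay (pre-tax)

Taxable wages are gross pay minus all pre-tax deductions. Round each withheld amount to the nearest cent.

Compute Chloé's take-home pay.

$7,746.00

Traditional 401(k): $10,405.42 × 0.03 = $312.16
Taxable wages = $10,405.42 − $312.16 = $10,093.26
Federal withholding: $10,093.26 × 0.1622 = $1,637.13
Social Security tax: $10,405.42 × 0.047 = $489.05
Paid family leave insurance: $10,405.42 × 0.01 = $104.05
Parking deduction: $117.03
Total deductions = $312.16 + $1,637.13 + $489.05 + $104.05 + $117.03 = $2,659.42
Net pay = $10,405.42 − $2,659.42 = $7,746.00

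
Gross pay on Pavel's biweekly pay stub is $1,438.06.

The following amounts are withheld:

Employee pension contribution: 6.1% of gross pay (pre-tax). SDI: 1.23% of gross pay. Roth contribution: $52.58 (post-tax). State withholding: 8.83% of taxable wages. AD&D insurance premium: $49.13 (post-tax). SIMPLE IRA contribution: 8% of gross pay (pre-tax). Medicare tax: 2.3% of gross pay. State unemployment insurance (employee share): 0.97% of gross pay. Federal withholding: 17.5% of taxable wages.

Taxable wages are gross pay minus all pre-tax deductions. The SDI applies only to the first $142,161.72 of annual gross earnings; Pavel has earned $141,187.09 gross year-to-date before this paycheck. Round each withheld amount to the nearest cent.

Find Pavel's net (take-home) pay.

$749.31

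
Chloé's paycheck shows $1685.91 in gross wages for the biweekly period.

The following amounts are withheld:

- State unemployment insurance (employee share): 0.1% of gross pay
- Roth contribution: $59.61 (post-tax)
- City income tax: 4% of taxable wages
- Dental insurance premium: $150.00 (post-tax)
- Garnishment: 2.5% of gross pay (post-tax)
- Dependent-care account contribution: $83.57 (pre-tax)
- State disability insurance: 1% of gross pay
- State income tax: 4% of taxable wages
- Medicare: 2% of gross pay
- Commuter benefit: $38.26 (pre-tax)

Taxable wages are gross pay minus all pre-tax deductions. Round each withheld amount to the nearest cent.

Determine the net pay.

$1134.93

Commuter benefit: $38.26
Dependent-care account contribution: $83.57
Pre-tax total = $38.26 + $83.57 = $121.83
Taxable wages = $1685.91 − $121.83 = $1564.08
State income tax: $1564.08 × 0.04 = $62.56
City income tax: $1564.08 × 0.04 = $62.56
State disability insurance: $1685.91 × 0.01 = $16.86
Medicare: $1685.91 × 0.02 = $33.72
State unemployment insurance (employee share): $1685.91 × 0.001 = $1.69
Dental insurance premium: $150.00
Garnishment: $1685.91 × 0.025 = $42.15
Roth contribution: $59.61
Total deductions = $38.26 + $83.57 + $62.56 + $62.56 + $16.86 + $33.72 + $1.69 + $150.00 + $42.15 + $59.61 = $550.98
Net pay = $1685.91 − $550.98 = $1134.93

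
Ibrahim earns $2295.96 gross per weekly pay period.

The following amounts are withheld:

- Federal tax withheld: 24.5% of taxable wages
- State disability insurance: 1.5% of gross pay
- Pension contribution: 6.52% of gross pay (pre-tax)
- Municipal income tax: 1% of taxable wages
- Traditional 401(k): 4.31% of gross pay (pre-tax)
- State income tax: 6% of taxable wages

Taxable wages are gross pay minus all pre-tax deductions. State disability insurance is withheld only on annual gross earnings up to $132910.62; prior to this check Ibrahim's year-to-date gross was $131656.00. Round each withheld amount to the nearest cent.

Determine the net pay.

Pension contribution: $2295.96 × 0.0652 = $149.70
Traditional 401(k): $2295.96 × 0.0431 = $98.96
Pre-tax total = $149.70 + $98.96 = $248.66
Taxable wages = $2295.96 − $248.66 = $2047.30
State income tax: $2047.30 × 0.06 = $122.84
Municipal income tax: $2047.30 × 0.01 = $20.47
Federal tax withheld: $2047.30 × 0.245 = $501.59
State disability insurance: only $132910.62 − $131656.00 = $1254.62 of this check is subject → $1254.62 × 0.015 = $18.82
Total deductions = $149.70 + $98.96 + $122.84 + $20.47 + $501.59 + $18.82 = $912.38
Net pay = $2295.96 − $912.38 = $1383.58

$1383.58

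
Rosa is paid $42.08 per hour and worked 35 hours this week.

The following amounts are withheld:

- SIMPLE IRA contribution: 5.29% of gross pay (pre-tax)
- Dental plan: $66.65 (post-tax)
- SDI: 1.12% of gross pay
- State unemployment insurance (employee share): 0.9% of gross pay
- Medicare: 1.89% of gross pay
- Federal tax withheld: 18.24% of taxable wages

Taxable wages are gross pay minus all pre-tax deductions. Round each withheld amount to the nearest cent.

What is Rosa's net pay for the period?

Gross pay: 35 × $42.08 = $1472.80
SIMPLE IRA contribution: $1472.80 × 0.0529 = $77.91
Taxable wages = $1472.80 − $77.91 = $1394.89
Federal tax withheld: $1394.89 × 0.1824 = $254.43
Medicare: $1472.80 × 0.0189 = $27.84
State unemployment insurance (employee share): $1472.80 × 0.009 = $13.26
SDI: $1472.80 × 0.0112 = $16.50
Dental plan: $66.65
Total deductions = $77.91 + $254.43 + $27.84 + $13.26 + $16.50 + $66.65 = $456.59
Net pay = $1472.80 − $456.59 = $1016.21

$1016.21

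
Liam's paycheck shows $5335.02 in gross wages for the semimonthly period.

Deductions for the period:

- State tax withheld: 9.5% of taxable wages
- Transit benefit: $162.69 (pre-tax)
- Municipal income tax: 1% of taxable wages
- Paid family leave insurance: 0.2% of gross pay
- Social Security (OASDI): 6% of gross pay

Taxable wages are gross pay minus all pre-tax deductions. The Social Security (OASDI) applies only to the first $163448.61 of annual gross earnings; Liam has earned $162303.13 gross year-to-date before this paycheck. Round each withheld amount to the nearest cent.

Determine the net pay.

Transit benefit: $162.69
Taxable wages = $5335.02 − $162.69 = $5172.33
State tax withheld: $5172.33 × 0.095 = $491.37
Municipal income tax: $5172.33 × 0.01 = $51.72
Social Security (OASDI): only $163448.61 − $162303.13 = $1145.48 of this check is subject → $1145.48 × 0.06 = $68.73
Paid family leave insurance: $5335.02 × 0.002 = $10.67
Total deductions = $162.69 + $491.37 + $51.72 + $68.73 + $10.67 = $785.18
Net pay = $5335.02 − $785.18 = $4549.84

$4549.84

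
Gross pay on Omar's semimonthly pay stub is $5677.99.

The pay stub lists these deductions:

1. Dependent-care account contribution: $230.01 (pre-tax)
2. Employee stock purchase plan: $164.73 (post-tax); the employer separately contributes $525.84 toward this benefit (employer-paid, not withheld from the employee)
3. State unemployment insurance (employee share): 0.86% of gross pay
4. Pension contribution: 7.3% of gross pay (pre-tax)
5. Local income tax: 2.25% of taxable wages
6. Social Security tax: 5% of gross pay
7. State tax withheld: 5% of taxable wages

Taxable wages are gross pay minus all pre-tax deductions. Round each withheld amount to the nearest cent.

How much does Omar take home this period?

Dependent-care account contribution: $230.01
Pension contribution: $5677.99 × 0.073 = $414.49
Pre-tax total = $230.01 + $414.49 = $644.50
Taxable wages = $5677.99 − $644.50 = $5033.49
Local income tax: $5033.49 × 0.0225 = $113.25
State tax withheld: $5033.49 × 0.05 = $251.67
State unemployment insurance (employee share): $5677.99 × 0.0086 = $48.83
Social Security tax: $5677.99 × 0.05 = $283.90
Employee stock purchase plan: $164.73
(Employer's $525.84 toward employee stock purchase plan is not withheld from the employee.)
Total deductions = $230.01 + $414.49 + $113.25 + $251.67 + $48.83 + $283.90 + $164.73 = $1506.88
Net pay = $5677.99 − $1506.88 = $4171.11

$4171.11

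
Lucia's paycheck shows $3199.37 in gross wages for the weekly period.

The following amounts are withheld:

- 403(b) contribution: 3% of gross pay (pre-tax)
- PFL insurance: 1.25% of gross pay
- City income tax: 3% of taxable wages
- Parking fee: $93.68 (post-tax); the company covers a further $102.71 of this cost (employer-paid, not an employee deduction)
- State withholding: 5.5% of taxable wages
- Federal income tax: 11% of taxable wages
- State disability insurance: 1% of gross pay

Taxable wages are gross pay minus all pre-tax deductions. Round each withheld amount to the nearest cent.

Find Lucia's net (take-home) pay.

$2332.57

403(b) contribution: $3199.37 × 0.03 = $95.98
Taxable wages = $3199.37 − $95.98 = $3103.39
City income tax: $3103.39 × 0.03 = $93.10
Federal income tax: $3103.39 × 0.11 = $341.37
State withholding: $3103.39 × 0.055 = $170.69
PFL insurance: $3199.37 × 0.0125 = $39.99
State disability insurance: $3199.37 × 0.01 = $31.99
Parking fee: $93.68
(Employer's $102.71 toward parking fee is not withheld from the employee.)
Total deductions = $95.98 + $93.10 + $341.37 + $170.69 + $39.99 + $31.99 + $93.68 = $866.80
Net pay = $3199.37 − $866.80 = $2332.57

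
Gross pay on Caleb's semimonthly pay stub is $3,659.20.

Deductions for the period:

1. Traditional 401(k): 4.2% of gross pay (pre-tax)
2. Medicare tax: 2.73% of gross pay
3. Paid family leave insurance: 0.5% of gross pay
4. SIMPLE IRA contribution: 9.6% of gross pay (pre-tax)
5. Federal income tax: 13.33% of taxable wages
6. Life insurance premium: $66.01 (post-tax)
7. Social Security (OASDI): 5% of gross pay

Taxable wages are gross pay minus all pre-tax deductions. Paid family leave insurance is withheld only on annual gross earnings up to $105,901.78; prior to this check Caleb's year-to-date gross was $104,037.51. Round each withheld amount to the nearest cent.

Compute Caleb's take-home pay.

$2,375.58

Traditional 401(k): $3,659.20 × 0.042 = $153.69
SIMPLE IRA contribution: $3,659.20 × 0.096 = $351.28
Pre-tax total = $153.69 + $351.28 = $504.97
Taxable wages = $3,659.20 − $504.97 = $3,154.23
Federal income tax: $3,154.23 × 0.1333 = $420.46
Paid family leave insurance: only $105,901.78 − $104,037.51 = $1,864.27 of this check is subject → $1,864.27 × 0.005 = $9.32
Social Security (OASDI): $3,659.20 × 0.05 = $182.96
Medicare tax: $3,659.20 × 0.0273 = $99.90
Life insurance premium: $66.01
Total deductions = $153.69 + $351.28 + $420.46 + $9.32 + $182.96 + $99.90 + $66.01 = $1,283.62
Net pay = $3,659.20 − $1,283.62 = $2,375.58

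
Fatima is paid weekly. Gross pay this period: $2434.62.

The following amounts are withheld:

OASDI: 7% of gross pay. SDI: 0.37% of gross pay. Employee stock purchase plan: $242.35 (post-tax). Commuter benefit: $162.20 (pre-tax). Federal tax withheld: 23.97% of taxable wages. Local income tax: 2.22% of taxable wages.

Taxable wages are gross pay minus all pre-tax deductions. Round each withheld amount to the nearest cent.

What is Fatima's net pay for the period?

Commuter benefit: $162.20
Taxable wages = $2434.62 − $162.20 = $2272.42
Federal tax withheld: $2272.42 × 0.2397 = $544.70
Local income tax: $2272.42 × 0.0222 = $50.45
SDI: $2434.62 × 0.0037 = $9.01
OASDI: $2434.62 × 0.07 = $170.42
Employee stock purchase plan: $242.35
Total deductions = $162.20 + $544.70 + $50.45 + $9.01 + $170.42 + $242.35 = $1179.13
Net pay = $2434.62 − $1179.13 = $1255.49

$1255.49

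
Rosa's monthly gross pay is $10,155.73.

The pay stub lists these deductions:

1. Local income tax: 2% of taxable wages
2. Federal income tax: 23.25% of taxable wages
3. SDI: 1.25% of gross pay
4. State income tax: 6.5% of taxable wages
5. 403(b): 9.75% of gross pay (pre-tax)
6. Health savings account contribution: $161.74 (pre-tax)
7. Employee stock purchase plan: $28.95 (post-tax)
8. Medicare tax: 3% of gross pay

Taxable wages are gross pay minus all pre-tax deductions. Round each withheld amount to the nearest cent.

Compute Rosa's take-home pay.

$5,684.52

403(b): $10,155.73 × 0.0975 = $990.18
Health savings account contribution: $161.74
Pre-tax total = $990.18 + $161.74 = $1,151.92
Taxable wages = $10,155.73 − $1,151.92 = $9,003.81
State income tax: $9,003.81 × 0.065 = $585.25
Federal income tax: $9,003.81 × 0.2325 = $2,093.39
Local income tax: $9,003.81 × 0.02 = $180.08
Medicare tax: $10,155.73 × 0.03 = $304.67
SDI: $10,155.73 × 0.0125 = $126.95
Employee stock purchase plan: $28.95
Total deductions = $990.18 + $161.74 + $585.25 + $2,093.39 + $180.08 + $304.67 + $126.95 + $28.95 = $4,471.21
Net pay = $10,155.73 − $4,471.21 = $5,684.52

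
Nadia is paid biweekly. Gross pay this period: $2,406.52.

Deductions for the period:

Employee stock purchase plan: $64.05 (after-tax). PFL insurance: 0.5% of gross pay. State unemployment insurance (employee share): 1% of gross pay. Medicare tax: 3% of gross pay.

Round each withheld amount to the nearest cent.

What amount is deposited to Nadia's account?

$2,234.17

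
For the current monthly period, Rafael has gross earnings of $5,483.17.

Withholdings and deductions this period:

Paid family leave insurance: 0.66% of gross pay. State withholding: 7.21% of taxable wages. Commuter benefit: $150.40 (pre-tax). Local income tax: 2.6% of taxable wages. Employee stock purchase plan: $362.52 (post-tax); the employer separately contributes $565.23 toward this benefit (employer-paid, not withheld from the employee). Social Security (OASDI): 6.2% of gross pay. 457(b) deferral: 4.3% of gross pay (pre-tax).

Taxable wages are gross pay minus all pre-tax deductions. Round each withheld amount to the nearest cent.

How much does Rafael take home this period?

$3,858.31

457(b) deferral: $5,483.17 × 0.043 = $235.78
Commuter benefit: $150.40
Pre-tax total = $235.78 + $150.40 = $386.18
Taxable wages = $5,483.17 − $386.18 = $5,096.99
State withholding: $5,096.99 × 0.0721 = $367.49
Local income tax: $5,096.99 × 0.026 = $132.52
Paid family leave insurance: $5,483.17 × 0.0066 = $36.19
Social Security (OASDI): $5,483.17 × 0.062 = $339.96
Employee stock purchase plan: $362.52
(Employer's $565.23 toward employee stock purchase plan is not withheld from the employee.)
Total deductions = $235.78 + $150.40 + $367.49 + $132.52 + $36.19 + $339.96 + $362.52 = $1,624.86
Net pay = $5,483.17 − $1,624.86 = $3,858.31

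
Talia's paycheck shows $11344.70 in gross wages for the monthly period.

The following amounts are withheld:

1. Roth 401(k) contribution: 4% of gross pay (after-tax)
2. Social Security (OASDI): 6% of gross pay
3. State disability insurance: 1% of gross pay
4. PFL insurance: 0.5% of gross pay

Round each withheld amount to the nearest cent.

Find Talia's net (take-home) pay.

Social Security (OASDI): $11344.70 × 0.06 = $680.68
State disability insurance: $11344.70 × 0.01 = $113.45
PFL insurance: $11344.70 × 0.005 = $56.72
Roth 401(k) contribution: $11344.70 × 0.04 = $453.79
Total deductions = $680.68 + $113.45 + $56.72 + $453.79 = $1304.64
Net pay = $11344.70 − $1304.64 = $10040.06

$10040.06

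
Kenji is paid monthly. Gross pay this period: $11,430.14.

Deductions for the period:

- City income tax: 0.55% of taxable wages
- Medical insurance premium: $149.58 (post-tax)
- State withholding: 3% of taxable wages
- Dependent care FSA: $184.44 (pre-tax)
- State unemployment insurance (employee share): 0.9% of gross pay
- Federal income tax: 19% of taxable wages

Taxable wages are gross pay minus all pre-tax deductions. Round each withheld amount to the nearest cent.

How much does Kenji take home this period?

Dependent care FSA: $184.44
Taxable wages = $11,430.14 − $184.44 = $11,245.70
City income tax: $11,245.70 × 0.0055 = $61.85
State withholding: $11,245.70 × 0.03 = $337.37
Federal income tax: $11,245.70 × 0.19 = $2,136.68
State unemployment insurance (employee share): $11,430.14 × 0.009 = $102.87
Medical insurance premium: $149.58
Total deductions = $184.44 + $61.85 + $337.37 + $2,136.68 + $102.87 + $149.58 = $2,972.79
Net pay = $11,430.14 − $2,972.79 = $8,457.35

$8,457.35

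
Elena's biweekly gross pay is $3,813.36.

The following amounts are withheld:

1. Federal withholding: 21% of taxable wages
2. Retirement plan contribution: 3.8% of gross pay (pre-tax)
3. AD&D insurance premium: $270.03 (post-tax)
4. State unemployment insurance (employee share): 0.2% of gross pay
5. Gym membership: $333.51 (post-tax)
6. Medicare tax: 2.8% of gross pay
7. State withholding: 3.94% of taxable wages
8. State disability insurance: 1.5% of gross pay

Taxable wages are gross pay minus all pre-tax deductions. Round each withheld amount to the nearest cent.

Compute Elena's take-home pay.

$1,978.40

Retirement plan contribution: $3,813.36 × 0.038 = $144.91
Taxable wages = $3,813.36 − $144.91 = $3,668.45
Federal withholding: $3,668.45 × 0.21 = $770.37
State withholding: $3,668.45 × 0.0394 = $144.54
Medicare tax: $3,813.36 × 0.028 = $106.77
State disability insurance: $3,813.36 × 0.015 = $57.20
State unemployment insurance (employee share): $3,813.36 × 0.002 = $7.63
AD&D insurance premium: $270.03
Gym membership: $333.51
Total deductions = $144.91 + $770.37 + $144.54 + $106.77 + $57.20 + $7.63 + $270.03 + $333.51 = $1,834.96
Net pay = $3,813.36 − $1,834.96 = $1,978.40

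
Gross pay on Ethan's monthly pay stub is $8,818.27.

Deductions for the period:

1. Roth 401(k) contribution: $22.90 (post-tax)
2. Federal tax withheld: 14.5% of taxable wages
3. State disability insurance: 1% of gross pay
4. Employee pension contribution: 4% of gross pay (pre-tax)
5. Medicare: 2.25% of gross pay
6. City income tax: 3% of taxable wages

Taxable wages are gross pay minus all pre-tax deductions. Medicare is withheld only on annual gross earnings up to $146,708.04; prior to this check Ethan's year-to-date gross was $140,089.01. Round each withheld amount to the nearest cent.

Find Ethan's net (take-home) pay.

$6,724.06

Employee pension contribution: $8,818.27 × 0.04 = $352.73
Taxable wages = $8,818.27 − $352.73 = $8,465.54
Federal tax withheld: $8,465.54 × 0.145 = $1,227.50
City income tax: $8,465.54 × 0.03 = $253.97
Medicare: only $146,708.04 − $140,089.01 = $6,619.03 of this check is subject → $6,619.03 × 0.0225 = $148.93
State disability insurance: $8,818.27 × 0.01 = $88.18
Roth 401(k) contribution: $22.90
Total deductions = $352.73 + $1,227.50 + $253.97 + $148.93 + $88.18 + $22.90 = $2,094.21
Net pay = $8,818.27 − $2,094.21 = $6,724.06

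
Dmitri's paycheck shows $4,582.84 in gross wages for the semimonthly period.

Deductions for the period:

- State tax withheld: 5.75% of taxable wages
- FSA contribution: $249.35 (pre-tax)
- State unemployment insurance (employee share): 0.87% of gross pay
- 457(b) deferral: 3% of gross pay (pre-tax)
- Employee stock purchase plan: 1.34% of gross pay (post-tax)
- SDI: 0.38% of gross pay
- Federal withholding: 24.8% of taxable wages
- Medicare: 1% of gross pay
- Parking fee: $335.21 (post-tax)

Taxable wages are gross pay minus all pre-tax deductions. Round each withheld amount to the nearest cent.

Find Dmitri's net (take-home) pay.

$2,414.39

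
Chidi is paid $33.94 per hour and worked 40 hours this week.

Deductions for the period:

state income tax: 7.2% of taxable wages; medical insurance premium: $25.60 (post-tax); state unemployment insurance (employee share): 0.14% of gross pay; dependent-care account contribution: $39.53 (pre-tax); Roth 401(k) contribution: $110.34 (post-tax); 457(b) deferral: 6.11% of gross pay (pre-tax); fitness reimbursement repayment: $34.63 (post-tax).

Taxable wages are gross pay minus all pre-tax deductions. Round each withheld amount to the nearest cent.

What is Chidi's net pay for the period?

$973.72

Gross pay: 40 × $33.94 = $1,357.60
457(b) deferral: $1,357.60 × 0.0611 = $82.95
Dependent-care account contribution: $39.53
Pre-tax total = $82.95 + $39.53 = $122.48
Taxable wages = $1,357.60 − $122.48 = $1,235.12
State income tax: $1,235.12 × 0.072 = $88.93
State unemployment insurance (employee share): $1,357.60 × 0.0014 = $1.90
Roth 401(k) contribution: $110.34
Fitness reimbursement repayment: $34.63
Medical insurance premium: $25.60
Total deductions = $82.95 + $39.53 + $88.93 + $1.90 + $110.34 + $34.63 + $25.60 = $383.88
Net pay = $1,357.60 − $383.88 = $973.72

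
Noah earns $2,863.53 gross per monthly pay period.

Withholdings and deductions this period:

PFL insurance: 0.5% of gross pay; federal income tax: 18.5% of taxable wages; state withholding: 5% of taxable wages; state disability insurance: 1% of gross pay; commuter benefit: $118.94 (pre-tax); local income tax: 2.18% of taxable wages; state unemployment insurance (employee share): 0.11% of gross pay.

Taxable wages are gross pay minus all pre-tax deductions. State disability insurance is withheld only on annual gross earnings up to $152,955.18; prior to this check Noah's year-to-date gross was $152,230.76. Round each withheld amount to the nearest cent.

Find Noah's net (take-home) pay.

Commuter benefit: $118.94
Taxable wages = $2,863.53 − $118.94 = $2,744.59
Federal income tax: $2,744.59 × 0.185 = $507.75
State withholding: $2,744.59 × 0.05 = $137.23
Local income tax: $2,744.59 × 0.0218 = $59.83
State unemployment insurance (employee share): $2,863.53 × 0.0011 = $3.15
State disability insurance: only $152,955.18 − $152,230.76 = $724.42 of this check is subject → $724.42 × 0.01 = $7.24
PFL insurance: $2,863.53 × 0.005 = $14.32
Total deductions = $118.94 + $507.75 + $137.23 + $59.83 + $3.15 + $7.24 + $14.32 = $848.46
Net pay = $2,863.53 − $848.46 = $2,015.07

$2,015.07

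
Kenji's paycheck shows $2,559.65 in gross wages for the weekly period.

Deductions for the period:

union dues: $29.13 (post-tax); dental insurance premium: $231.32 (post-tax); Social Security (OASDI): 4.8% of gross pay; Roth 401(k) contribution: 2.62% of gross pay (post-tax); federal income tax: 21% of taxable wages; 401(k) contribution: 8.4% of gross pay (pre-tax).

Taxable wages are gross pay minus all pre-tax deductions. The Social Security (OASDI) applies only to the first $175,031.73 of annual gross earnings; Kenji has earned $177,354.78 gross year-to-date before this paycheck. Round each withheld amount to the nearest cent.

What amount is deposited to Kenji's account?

401(k) contribution: $2,559.65 × 0.084 = $215.01
Taxable wages = $2,559.65 − $215.01 = $2,344.64
Federal income tax: $2,344.64 × 0.21 = $492.37
Social Security (OASDI): annual cap $175,031.73 already reached (YTD $177,354.78), so $0.00
Dental insurance premium: $231.32
Roth 401(k) contribution: $2,559.65 × 0.0262 = $67.06
Union dues: $29.13
Total deductions = $215.01 + $492.37 + $0.00 + $231.32 + $67.06 + $29.13 = $1,034.89
Net pay = $2,559.65 − $1,034.89 = $1,524.76

$1,524.76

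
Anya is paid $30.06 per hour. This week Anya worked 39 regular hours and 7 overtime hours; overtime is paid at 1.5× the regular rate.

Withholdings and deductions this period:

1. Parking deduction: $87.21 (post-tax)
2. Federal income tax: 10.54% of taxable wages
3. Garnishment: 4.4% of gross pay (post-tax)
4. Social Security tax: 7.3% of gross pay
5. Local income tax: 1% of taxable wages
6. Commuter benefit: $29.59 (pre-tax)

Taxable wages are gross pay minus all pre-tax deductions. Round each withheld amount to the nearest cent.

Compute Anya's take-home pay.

Regular pay: 39 × $30.06 = $1,172.34
Overtime pay: 7 × $30.06 × 1.5 = $315.63
Gross pay = $1,172.34 + $315.63 = $1,487.97
Commuter benefit: $29.59
Taxable wages = $1,487.97 − $29.59 = $1,458.38
Federal income tax: $1,458.38 × 0.1054 = $153.71
Local income tax: $1,458.38 × 0.01 = $14.58
Social Security tax: $1,487.97 × 0.073 = $108.62
Parking deduction: $87.21
Garnishment: $1,487.97 × 0.044 = $65.47
Total deductions = $29.59 + $153.71 + $14.58 + $108.62 + $87.21 + $65.47 = $459.18
Net pay = $1,487.97 − $459.18 = $1,028.79

$1,028.79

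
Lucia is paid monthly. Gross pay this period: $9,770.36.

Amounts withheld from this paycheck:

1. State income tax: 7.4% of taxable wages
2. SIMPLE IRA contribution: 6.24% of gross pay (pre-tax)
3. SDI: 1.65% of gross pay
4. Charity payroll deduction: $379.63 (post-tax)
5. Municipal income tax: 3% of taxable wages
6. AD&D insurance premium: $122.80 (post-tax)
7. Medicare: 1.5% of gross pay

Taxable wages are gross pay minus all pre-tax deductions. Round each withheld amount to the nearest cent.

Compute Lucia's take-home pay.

$7,397.78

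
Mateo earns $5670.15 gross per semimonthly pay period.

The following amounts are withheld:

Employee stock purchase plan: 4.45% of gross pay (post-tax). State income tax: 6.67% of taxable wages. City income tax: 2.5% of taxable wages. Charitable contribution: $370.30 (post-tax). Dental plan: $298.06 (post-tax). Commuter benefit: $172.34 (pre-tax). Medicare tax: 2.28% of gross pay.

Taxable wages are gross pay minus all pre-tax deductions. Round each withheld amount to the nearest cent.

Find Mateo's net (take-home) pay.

$3943.70

Commuter benefit: $172.34
Taxable wages = $5670.15 − $172.34 = $5497.81
City income tax: $5497.81 × 0.025 = $137.45
State income tax: $5497.81 × 0.0667 = $366.70
Medicare tax: $5670.15 × 0.0228 = $129.28
Charitable contribution: $370.30
Employee stock purchase plan: $5670.15 × 0.0445 = $252.32
Dental plan: $298.06
Total deductions = $172.34 + $137.45 + $366.70 + $129.28 + $370.30 + $252.32 + $298.06 = $1726.45
Net pay = $5670.15 − $1726.45 = $3943.70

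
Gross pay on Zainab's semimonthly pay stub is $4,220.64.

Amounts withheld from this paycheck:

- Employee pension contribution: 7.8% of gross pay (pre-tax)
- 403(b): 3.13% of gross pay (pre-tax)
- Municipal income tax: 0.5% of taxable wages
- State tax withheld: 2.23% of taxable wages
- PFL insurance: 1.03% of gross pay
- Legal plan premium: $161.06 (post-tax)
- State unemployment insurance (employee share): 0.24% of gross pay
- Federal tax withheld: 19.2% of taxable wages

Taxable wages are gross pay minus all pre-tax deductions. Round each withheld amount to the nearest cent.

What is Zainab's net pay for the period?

$2,720.24

Employee pension contribution: $4,220.64 × 0.078 = $329.21
403(b): $4,220.64 × 0.0313 = $132.11
Pre-tax total = $329.21 + $132.11 = $461.32
Taxable wages = $4,220.64 − $461.32 = $3,759.32
Federal tax withheld: $3,759.32 × 0.192 = $721.79
State tax withheld: $3,759.32 × 0.0223 = $83.83
Municipal income tax: $3,759.32 × 0.005 = $18.80
State unemployment insurance (employee share): $4,220.64 × 0.0024 = $10.13
PFL insurance: $4,220.64 × 0.0103 = $43.47
Legal plan premium: $161.06
Total deductions = $329.21 + $132.11 + $721.79 + $83.83 + $18.80 + $10.13 + $43.47 + $161.06 = $1,500.40
Net pay = $4,220.64 − $1,500.40 = $2,720.24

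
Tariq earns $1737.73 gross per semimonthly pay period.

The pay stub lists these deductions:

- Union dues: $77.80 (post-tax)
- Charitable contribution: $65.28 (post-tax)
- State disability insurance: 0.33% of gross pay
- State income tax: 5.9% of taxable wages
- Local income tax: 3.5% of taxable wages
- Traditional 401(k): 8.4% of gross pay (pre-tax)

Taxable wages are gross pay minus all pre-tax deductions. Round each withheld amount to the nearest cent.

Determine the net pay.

Traditional 401(k): $1737.73 × 0.084 = $145.97
Taxable wages = $1737.73 − $145.97 = $1591.76
Local income tax: $1591.76 × 0.035 = $55.71
State income tax: $1591.76 × 0.059 = $93.91
State disability insurance: $1737.73 × 0.0033 = $5.73
Charitable contribution: $65.28
Union dues: $77.80
Total deductions = $145.97 + $55.71 + $93.91 + $5.73 + $65.28 + $77.80 = $444.40
Net pay = $1737.73 − $444.40 = $1293.33

$1293.33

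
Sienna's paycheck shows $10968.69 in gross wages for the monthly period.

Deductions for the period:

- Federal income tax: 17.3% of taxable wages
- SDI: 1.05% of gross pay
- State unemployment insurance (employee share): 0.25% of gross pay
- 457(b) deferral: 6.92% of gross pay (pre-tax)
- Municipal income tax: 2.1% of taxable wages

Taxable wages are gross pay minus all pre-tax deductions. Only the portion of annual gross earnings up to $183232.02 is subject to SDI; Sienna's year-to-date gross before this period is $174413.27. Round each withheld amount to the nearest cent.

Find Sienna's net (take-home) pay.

457(b) deferral: $10968.69 × 0.0692 = $759.03
Taxable wages = $10968.69 − $759.03 = $10209.66
Municipal income tax: $10209.66 × 0.021 = $214.40
Federal income tax: $10209.66 × 0.173 = $1766.27
SDI: only $183232.02 − $174413.27 = $8818.75 of this check is subject → $8818.75 × 0.0105 = $92.60
State unemployment insurance (employee share): $10968.69 × 0.0025 = $27.42
Total deductions = $759.03 + $214.40 + $1766.27 + $92.60 + $27.42 = $2859.72
Net pay = $10968.69 − $2859.72 = $8108.97

$8108.97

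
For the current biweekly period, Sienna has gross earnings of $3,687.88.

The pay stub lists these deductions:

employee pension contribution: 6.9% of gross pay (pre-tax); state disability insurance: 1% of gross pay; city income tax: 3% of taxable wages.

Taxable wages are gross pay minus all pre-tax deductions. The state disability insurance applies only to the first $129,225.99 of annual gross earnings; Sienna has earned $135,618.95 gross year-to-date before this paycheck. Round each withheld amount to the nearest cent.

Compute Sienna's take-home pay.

$3,330.42

Employee pension contribution: $3,687.88 × 0.069 = $254.46
Taxable wages = $3,687.88 − $254.46 = $3,433.42
City income tax: $3,433.42 × 0.03 = $103.00
State disability insurance: annual cap $129,225.99 already reached (YTD $135,618.95), so $0.00
Total deductions = $254.46 + $103.00 + $0.00 = $357.46
Net pay = $3,687.88 − $357.46 = $3,330.42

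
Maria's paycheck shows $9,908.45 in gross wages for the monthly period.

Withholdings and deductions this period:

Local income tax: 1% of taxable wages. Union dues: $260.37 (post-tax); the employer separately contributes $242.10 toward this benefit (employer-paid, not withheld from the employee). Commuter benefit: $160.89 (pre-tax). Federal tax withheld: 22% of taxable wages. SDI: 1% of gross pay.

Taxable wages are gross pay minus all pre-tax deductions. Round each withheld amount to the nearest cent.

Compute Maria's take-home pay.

$7,146.17

Commuter benefit: $160.89
Taxable wages = $9,908.45 − $160.89 = $9,747.56
Federal tax withheld: $9,747.56 × 0.22 = $2,144.46
Local income tax: $9,747.56 × 0.01 = $97.48
SDI: $9,908.45 × 0.01 = $99.08
Union dues: $260.37
(Employer's $242.10 toward union dues is not withheld from the employee.)
Total deductions = $160.89 + $2,144.46 + $97.48 + $99.08 + $260.37 = $2,762.28
Net pay = $9,908.45 − $2,762.28 = $7,146.17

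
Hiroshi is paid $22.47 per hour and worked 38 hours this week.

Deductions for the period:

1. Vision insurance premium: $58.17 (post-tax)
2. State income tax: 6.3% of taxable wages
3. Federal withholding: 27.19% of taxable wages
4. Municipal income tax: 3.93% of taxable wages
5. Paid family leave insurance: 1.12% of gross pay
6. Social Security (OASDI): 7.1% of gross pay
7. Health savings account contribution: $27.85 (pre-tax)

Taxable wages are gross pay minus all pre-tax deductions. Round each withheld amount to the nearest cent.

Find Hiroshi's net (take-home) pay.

$388.57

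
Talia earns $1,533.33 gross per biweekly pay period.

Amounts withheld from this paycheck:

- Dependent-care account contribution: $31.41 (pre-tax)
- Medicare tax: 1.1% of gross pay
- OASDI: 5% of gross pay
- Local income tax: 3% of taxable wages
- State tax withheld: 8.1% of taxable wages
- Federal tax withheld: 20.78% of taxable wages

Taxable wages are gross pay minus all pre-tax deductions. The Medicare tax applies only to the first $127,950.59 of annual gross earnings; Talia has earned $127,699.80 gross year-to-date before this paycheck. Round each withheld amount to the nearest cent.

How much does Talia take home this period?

$943.67

Dependent-care account contribution: $31.41
Taxable wages = $1,533.33 − $31.41 = $1,501.92
Federal tax withheld: $1,501.92 × 0.2078 = $312.10
Local income tax: $1,501.92 × 0.03 = $45.06
State tax withheld: $1,501.92 × 0.081 = $121.66
OASDI: $1,533.33 × 0.05 = $76.67
Medicare tax: only $127,950.59 − $127,699.80 = $250.79 of this check is subject → $250.79 × 0.011 = $2.76
Total deductions = $31.41 + $312.10 + $45.06 + $121.66 + $76.67 + $2.76 = $589.66
Net pay = $1,533.33 − $589.66 = $943.67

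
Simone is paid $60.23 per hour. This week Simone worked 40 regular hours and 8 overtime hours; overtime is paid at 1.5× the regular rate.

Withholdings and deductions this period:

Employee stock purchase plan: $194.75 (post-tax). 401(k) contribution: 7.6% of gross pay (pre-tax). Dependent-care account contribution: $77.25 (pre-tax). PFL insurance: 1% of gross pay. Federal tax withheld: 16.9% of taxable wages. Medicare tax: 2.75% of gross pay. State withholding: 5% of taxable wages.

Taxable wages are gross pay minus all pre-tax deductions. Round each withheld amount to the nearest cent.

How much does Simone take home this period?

Regular pay: 40 × $60.23 = $2,409.20
Overtime pay: 8 × $60.23 × 1.5 = $722.76
Gross pay = $2,409.20 + $722.76 = $3,131.96
401(k) contribution: $3,131.96 × 0.076 = $238.03
Dependent-care account contribution: $77.25
Pre-tax total = $238.03 + $77.25 = $315.28
Taxable wages = $3,131.96 − $315.28 = $2,816.68
Federal tax withheld: $2,816.68 × 0.169 = $476.02
State withholding: $2,816.68 × 0.05 = $140.83
PFL insurance: $3,131.96 × 0.01 = $31.32
Medicare tax: $3,131.96 × 0.0275 = $86.13
Employee stock purchase plan: $194.75
Total deductions = $238.03 + $77.25 + $476.02 + $140.83 + $31.32 + $86.13 + $194.75 = $1,244.33
Net pay = $3,131.96 − $1,244.33 = $1,887.63

$1,887.63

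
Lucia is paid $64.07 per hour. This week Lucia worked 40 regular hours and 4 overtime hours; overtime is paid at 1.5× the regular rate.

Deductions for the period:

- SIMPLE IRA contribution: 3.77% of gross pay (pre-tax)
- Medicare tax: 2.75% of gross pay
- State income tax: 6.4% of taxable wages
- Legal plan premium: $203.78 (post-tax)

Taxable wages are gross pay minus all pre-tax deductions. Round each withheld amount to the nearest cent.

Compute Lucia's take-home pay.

$2,369.77

Regular pay: 40 × $64.07 = $2,562.80
Overtime pay: 4 × $64.07 × 1.5 = $384.42
Gross pay = $2,562.80 + $384.42 = $2,947.22
SIMPLE IRA contribution: $2,947.22 × 0.0377 = $111.11
Taxable wages = $2,947.22 − $111.11 = $2,836.11
State income tax: $2,836.11 × 0.064 = $181.51
Medicare tax: $2,947.22 × 0.0275 = $81.05
Legal plan premium: $203.78
Total deductions = $111.11 + $181.51 + $81.05 + $203.78 = $577.45
Net pay = $2,947.22 − $577.45 = $2,369.77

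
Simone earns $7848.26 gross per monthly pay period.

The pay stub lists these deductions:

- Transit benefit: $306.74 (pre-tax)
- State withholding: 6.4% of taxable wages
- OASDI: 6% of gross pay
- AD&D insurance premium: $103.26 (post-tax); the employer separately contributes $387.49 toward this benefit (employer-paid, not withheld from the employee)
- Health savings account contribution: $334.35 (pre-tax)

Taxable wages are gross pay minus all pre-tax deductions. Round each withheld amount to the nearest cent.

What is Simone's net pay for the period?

$6171.75

Transit benefit: $306.74
Health savings account contribution: $334.35
Pre-tax total = $306.74 + $334.35 = $641.09
Taxable wages = $7848.26 − $641.09 = $7207.17
State withholding: $7207.17 × 0.064 = $461.26
OASDI: $7848.26 × 0.06 = $470.90
AD&D insurance premium: $103.26
(Employer's $387.49 toward AD&D insurance premium is not withheld from the employee.)
Total deductions = $306.74 + $334.35 + $461.26 + $470.90 + $103.26 = $1676.51
Net pay = $7848.26 − $1676.51 = $6171.75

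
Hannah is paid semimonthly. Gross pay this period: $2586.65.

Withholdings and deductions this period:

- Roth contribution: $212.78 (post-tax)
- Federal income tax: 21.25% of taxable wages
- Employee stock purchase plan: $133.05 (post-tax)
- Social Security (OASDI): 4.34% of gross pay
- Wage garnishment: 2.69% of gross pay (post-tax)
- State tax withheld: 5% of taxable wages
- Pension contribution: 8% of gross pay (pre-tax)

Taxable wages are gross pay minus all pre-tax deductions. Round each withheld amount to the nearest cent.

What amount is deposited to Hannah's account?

$1227.37

Pension contribution: $2586.65 × 0.08 = $206.93
Taxable wages = $2586.65 − $206.93 = $2379.72
Federal income tax: $2379.72 × 0.2125 = $505.69
State tax withheld: $2379.72 × 0.05 = $118.99
Social Security (OASDI): $2586.65 × 0.0434 = $112.26
Employee stock purchase plan: $133.05
Wage garnishment: $2586.65 × 0.0269 = $69.58
Roth contribution: $212.78
Total deductions = $206.93 + $505.69 + $118.99 + $112.26 + $133.05 + $69.58 + $212.78 = $1359.28
Net pay = $2586.65 − $1359.28 = $1227.37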